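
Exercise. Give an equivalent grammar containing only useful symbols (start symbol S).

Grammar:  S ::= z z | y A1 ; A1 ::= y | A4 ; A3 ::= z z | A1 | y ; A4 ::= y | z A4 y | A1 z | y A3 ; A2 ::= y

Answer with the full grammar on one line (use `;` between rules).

S ::= z z | y A1; A1 ::= y | A4; A3 ::= z z | A1 | y; A4 ::= y | z A4 y | A1 z | y A3

Generating nonterminals: {A1, A2, A3, A4, S}.
Reachable from S after that: {A1, A3, A4, S}.
Removed useless symbols: {A2} and every production mentioning them.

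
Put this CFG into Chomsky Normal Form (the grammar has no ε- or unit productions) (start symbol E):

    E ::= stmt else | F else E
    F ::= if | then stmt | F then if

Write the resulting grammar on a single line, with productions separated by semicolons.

Introduce a nonterminal for each terminal appearing in a rule of length ≥ 2: X1 → stmt, X2 → else, X3 → then, X4 → if.
Binarize each right-hand side of length ≥ 3 by chaining fresh nonterminals (Y1, Y2, …): affected rules were E → F X2 E; F → F X3 X4.

E ::= X1 X2 | F Y1; F ::= if | X3 X1 | F Y2; X1 ::= stmt; X2 ::= else; X3 ::= then; X4 ::= if; Y1 ::= X2 E; Y2 ::= X3 X4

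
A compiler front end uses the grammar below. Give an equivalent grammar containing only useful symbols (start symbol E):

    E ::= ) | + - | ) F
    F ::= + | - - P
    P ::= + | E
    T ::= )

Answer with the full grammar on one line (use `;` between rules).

E ::= ) | + - | ) F; F ::= + | - - P; P ::= + | E

Generating nonterminals: {E, F, P, T}.
Reachable from E after that: {E, F, P}.
Removed useless symbols: {T} and every production mentioning them.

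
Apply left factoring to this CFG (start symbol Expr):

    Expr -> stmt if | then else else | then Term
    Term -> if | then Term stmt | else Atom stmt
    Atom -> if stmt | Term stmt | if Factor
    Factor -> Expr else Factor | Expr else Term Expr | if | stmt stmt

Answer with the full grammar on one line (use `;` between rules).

Expr has alternatives sharing prefix 'then': factor to Expr → then Expr1 with Expr1 → else else | Term.
Atom has alternatives sharing prefix 'if': factor to Atom → if Atom1 with Atom1 → stmt | Factor.
Factor has alternatives sharing prefix 'Expr else': factor to Factor → Expr else Factor1 with Factor1 → Factor | Term Expr.

Expr -> stmt if | then Expr1; Term -> if | then Term stmt | else Atom stmt; Atom -> Term stmt | if Atom1; Factor -> if | stmt stmt | Expr else Factor1; Expr1 -> else else | Term; Atom1 -> stmt | Factor; Factor1 -> Factor | Term Expr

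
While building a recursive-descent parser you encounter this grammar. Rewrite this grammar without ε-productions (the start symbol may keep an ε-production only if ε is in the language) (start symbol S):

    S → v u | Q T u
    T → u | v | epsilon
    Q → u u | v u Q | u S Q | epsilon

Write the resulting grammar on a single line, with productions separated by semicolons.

Nullable nonterminals: {Q, T}.
ε ∉ L(G), so no ε-production is kept.
For each production, add variants omitting each subset of nullable occurrences: S → Q T u gives Q T u | Q u | T u | u. Q → v u Q gives v u Q | v u. Q → u S Q gives u S Q | u S.

S → v u | Q T u | Q u | T u | u; T → u | v; Q → u u | v u Q | v u | u S Q | u S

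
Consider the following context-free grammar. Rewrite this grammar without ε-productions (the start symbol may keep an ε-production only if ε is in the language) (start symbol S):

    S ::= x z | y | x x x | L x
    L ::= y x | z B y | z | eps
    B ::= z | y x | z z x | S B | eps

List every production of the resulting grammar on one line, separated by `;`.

S ::= x z | y | x x x | L x | x; L ::= y x | z B y | z y | z; B ::= z | y x | z z x | S B | S

The nullable symbols are {B, L}.
ε ∉ L(G), so no ε-production is kept.
Add the nullable-subset variants: S → L x gives L x | x. L → z B y gives z B y | z y. B → S B gives S B | S.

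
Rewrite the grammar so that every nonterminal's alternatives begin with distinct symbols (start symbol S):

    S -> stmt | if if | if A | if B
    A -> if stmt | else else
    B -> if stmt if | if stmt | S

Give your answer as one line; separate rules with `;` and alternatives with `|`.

S has alternatives sharing prefix 'if': factor to S → if S' with S' → if | A | B.
B has alternatives sharing prefix 'if stmt': factor to B → if stmt B' with B' → if | ε.

S -> stmt | if S'; A -> if stmt | else else; B -> S | if stmt B'; S' -> if | A | B; B' -> if | epsilon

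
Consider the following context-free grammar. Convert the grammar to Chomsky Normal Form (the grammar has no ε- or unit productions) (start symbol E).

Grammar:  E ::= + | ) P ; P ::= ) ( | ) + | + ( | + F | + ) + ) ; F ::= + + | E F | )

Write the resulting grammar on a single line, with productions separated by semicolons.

Introduce a nonterminal for each terminal appearing in a rule of length ≥ 2: X1 → ), X2 → (, X3 → +.
Binarize each right-hand side of length ≥ 3 by chaining fresh nonterminals (Y1, Y2, …): affected rules were P → X3 X1 X3 X1.

E ::= + | X1 P; P ::= X1 X2 | X1 X3 | X3 X2 | X3 F | X3 Y1; F ::= X3 X3 | E F | ); X1 ::= ); X2 ::= (; X3 ::= +; Y1 ::= X1 Y2; Y2 ::= X3 X1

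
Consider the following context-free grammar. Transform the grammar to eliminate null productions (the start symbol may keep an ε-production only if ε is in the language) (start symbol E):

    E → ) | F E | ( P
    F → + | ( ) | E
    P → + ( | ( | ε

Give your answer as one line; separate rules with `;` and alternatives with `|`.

E → ) | F E | ( P | (; F → + | ( ) | E; P → + ( | (

The nullable symbols are {P}.
ε ∉ L(G), so no ε-production is kept.
For each production, add variants omitting each subset of nullable occurrences: E → ( P gives ( P | (.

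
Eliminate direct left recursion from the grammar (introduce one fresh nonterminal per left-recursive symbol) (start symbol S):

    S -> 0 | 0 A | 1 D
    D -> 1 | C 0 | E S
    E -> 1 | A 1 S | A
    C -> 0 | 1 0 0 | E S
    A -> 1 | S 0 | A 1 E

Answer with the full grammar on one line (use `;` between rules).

S -> 0 | 0 A | 1 D; D -> 1 | C 0 | E S; E -> 1 | A 1 S | A; C -> 0 | 1 0 0 | E S; A -> 1 A' | S 0 A'; A' -> 1 E A' | eps

A is directly left-recursive.
For A: α = {1 E}, β = {1, S 0}. Rewrite as A → β A' and A' → α A' | ε.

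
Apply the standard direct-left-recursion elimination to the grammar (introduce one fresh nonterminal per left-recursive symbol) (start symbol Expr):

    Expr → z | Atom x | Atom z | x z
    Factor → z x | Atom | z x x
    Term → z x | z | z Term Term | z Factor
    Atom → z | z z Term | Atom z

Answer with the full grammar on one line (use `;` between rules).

Left recursion appears on Atom.
For Atom: α = {z}, β = {z, z z Term}. Rewrite as Atom → β Atom1 and Atom1 → α Atom1 | ε.

Expr → z | Atom x | Atom z | x z; Factor → z x | Atom | z x x; Term → z x | z | z Term Term | z Factor; Atom → z Atom1 | z z Term Atom1; Atom1 → z Atom1 | ε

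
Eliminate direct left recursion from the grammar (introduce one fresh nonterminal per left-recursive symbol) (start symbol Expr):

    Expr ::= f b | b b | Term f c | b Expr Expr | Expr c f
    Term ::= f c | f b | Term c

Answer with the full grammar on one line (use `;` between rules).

Expr, Term are directly left-recursive.
For Expr: α = {c f}, β = {f b, b b, Term f c, b Expr Expr}. Rewrite as Expr → β Expr1 and Expr1 → α Expr1 | ε.
For Term: α = {c}, β = {f c, f b}. Rewrite as Term → β Term1 and Term1 → α Term1 | ε.

Expr ::= f b Expr1 | b b Expr1 | Term f c Expr1 | b Expr Expr Expr1; Term ::= f c Term1 | f b Term1; Expr1 ::= c f Expr1 | ε; Term1 ::= c Term1 | ε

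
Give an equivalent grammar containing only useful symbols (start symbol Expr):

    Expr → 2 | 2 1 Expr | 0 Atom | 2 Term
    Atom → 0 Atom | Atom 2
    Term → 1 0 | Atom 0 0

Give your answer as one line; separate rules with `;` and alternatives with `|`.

Generating nonterminals: {Expr, Term}.
Reachable from Expr after that: {Expr, Term}.
Removed useless symbols: {Atom} and every production mentioning them.

Expr → 2 | 2 1 Expr | 2 Term; Term → 1 0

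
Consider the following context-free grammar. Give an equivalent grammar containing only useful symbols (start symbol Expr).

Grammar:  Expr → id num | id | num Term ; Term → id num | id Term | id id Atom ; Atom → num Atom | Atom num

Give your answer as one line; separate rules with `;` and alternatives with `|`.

Generating nonterminals: {Expr, Term}.
Reachable from Expr after that: {Expr, Term}.
Removed useless symbols: {Atom} and every production mentioning them.

Expr → id num | id | num Term; Term → id num | id Term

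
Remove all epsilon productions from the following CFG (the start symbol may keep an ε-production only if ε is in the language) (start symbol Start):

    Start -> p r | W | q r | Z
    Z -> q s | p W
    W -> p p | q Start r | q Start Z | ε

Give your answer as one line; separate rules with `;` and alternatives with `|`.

Nullable nonterminals: {Start, W}.
ε ∈ L(G) since Start is nullable, so keep Start → ε.
For each production, add variants omitting each subset of nullable occurrences: Z → p W gives p W | p. W → q Start r gives q Start r | q r. W → q Start Z gives q Start Z | q Z.

Start -> p r | W | q r | Z | ε; Z -> q s | p W | p; W -> p p | q Start r | q r | q Start Z | q Z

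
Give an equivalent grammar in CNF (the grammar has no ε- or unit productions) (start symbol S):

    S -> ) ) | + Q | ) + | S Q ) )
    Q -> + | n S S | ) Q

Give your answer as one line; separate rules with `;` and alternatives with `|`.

Introduce a nonterminal for each terminal appearing in a rule of length ≥ 2: X1 → ), X2 → +, X3 → n.
Binarize each right-hand side of length ≥ 3 by chaining fresh nonterminals (Y1, Y2, …): affected rules were S → S Q X1 X1; Q → X3 S S.

S -> X1 X1 | X2 Q | X1 X2 | S Y1; Q -> + | X3 Y3 | X1 Q; X1 -> ); X2 -> +; X3 -> n; Y1 -> Q Y2; Y2 -> X1 X1; Y3 -> S S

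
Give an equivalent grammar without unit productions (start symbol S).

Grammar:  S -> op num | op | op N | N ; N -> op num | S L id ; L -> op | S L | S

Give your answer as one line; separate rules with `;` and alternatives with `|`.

S -> op num | op | op N | S L id; N -> op num | S L id; L -> op | S L | op num | op N | S L id

Unit pairs: L ⇒* {N, S}; S ⇒* {N}.
For every A with A ⇒* B via unit rules, add B's non-unit alternatives to A; then delete every rule of the form X → Y.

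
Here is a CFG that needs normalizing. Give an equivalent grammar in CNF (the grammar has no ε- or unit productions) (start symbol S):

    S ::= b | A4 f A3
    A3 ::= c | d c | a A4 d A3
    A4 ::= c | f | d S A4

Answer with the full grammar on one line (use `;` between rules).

Introduce a nonterminal for each terminal appearing in a rule of length ≥ 2: X1 → f, X2 → d, X3 → c, X4 → a.
Binarize each right-hand side of length ≥ 3 by chaining fresh nonterminals (Y1, Y2, …): affected rules were S → A4 X1 A3; A3 → X4 A4 X2 A3; A4 → X2 S A4.

S ::= b | A4 Y1; A3 ::= c | X2 X3 | X4 Y2; A4 ::= c | f | X2 Y4; X1 ::= f; X2 ::= d; X3 ::= c; X4 ::= a; Y1 ::= X1 A3; Y2 ::= A4 Y3; Y3 ::= X2 A3; Y4 ::= S A4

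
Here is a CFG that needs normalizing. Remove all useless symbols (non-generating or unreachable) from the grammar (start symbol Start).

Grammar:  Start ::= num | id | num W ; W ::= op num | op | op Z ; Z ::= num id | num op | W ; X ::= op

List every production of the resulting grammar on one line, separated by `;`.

Start ::= num | id | num W; W ::= op num | op | op Z; Z ::= num id | num op | W

Generating nonterminals: {Start, W, X, Z}.
Reachable from Start after that: {Start, W, Z}.
Removed useless symbols: {X} and every production mentioning them.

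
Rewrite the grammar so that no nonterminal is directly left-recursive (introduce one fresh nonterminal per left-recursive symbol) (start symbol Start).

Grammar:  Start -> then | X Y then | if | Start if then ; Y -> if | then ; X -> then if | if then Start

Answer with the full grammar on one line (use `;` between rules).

Start -> then Start1 | X Y then Start1 | if Start1; Y -> if | then; X -> then if | if then Start; Start1 -> if then Start1 | ε

Start is directly left-recursive.
For Start: α = {if then}, β = {then, X Y then, if}. Rewrite as Start → β Start1 and Start1 → α Start1 | ε.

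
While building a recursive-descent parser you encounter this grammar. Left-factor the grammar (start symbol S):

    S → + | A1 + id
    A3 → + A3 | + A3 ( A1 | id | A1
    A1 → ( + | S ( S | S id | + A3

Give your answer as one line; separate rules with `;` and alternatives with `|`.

A3 has alternatives sharing prefix '+ A3': factor to A3 → + A3 A3' with A3' → ε | ( A1.
A1 has alternatives sharing prefix 'S': factor to A1 → S A1' with A1' → ( S | id.

S → + | A1 + id; A3 → id | A1 | + A3 A3'; A1 → ( + | + A3 | S A1'; A3' → ε | ( A1; A1' → ( S | id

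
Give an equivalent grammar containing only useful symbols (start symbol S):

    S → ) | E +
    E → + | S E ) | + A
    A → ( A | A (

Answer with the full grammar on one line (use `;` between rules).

S → ) | E +; E → + | S E )

Generating nonterminals: {E, S}.
Reachable from S after that: {E, S}.
Removed useless symbols: {A} and every production mentioning them.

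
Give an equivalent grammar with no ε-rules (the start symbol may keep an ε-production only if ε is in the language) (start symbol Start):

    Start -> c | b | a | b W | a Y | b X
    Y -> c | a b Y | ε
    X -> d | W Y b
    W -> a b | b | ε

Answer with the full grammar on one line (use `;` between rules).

Start -> c | b | a | b W | a Y | b X; Y -> c | a b Y | a b; X -> d | W Y b | W b | Y b | b; W -> a b | b

Nullable set = {W, Y}.
ε ∉ L(G), so no ε-production is kept.
Add the nullable-subset variants: Y → a b Y gives a b Y | a b. X → W Y b gives W Y b | W b | Y b | b.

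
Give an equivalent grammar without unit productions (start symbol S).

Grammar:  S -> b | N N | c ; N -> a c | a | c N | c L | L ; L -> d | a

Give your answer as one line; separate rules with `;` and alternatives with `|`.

Unit pairs: N ⇒* {L}.
For every A with A ⇒* B via unit rules, add B's non-unit alternatives to A; then delete every rule of the form X → Y.

S -> b | N N | c; N -> d | a | a c | c N | c L; L -> d | a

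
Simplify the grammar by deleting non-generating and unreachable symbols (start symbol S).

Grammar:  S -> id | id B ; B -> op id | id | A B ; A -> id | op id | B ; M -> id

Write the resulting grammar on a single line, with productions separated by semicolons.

S -> id | id B; B -> op id | id | A B; A -> id | op id | B

Generating nonterminals: {A, B, M, S}.
Reachable from S after that: {A, B, S}.
Removed useless symbols: {M} and every production mentioning them.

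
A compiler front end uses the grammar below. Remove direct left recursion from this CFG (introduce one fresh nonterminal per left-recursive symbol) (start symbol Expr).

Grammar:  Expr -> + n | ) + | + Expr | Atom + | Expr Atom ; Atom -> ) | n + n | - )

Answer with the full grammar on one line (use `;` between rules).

Expr -> + n Expr1 | ) + Expr1 | + Expr Expr1 | Atom + Expr1; Atom -> ) | n + n | - ); Expr1 -> Atom Expr1 | eps

Left recursion appears on Expr.
For Expr: α = {Atom}, β = {+ n, ) +, + Expr, Atom +}. Rewrite as Expr → β Expr1 and Expr1 → α Expr1 | ε.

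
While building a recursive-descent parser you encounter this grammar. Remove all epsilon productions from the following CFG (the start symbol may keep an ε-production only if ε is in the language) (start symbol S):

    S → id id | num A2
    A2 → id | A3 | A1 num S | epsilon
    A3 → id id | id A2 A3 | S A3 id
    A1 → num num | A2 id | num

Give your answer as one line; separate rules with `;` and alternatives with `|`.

S → id id | num A2 | num; A2 → id | A3 | A1 num S; A3 → id id | id A2 A3 | id A3 | S A3 id; A1 → num num | A2 id | id | num

Nullable nonterminals: {A2}.
ε ∉ L(G), so no ε-production is kept.
Expand every rule over subsets of its nullable positions: S → num A2 gives num A2 | num. A3 → id A2 A3 gives id A2 A3 | id A3. A1 → A2 id gives A2 id | id.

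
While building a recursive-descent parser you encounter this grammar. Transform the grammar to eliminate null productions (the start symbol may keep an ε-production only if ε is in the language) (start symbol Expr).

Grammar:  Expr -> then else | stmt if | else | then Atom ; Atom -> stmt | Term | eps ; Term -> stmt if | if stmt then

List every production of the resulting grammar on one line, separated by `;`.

Expr -> then else | stmt if | else | then Atom | then; Atom -> stmt | Term; Term -> stmt if | if stmt then

Nullable set = {Atom}.
ε ∉ L(G), so no ε-production is kept.
Add the nullable-subset variants: Expr → then Atom gives then Atom | then.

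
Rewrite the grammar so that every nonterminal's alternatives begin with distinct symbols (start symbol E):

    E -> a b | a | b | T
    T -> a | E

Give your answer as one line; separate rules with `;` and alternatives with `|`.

E has alternatives sharing prefix 'a': factor to E → a E' with E' → b | ε.

E -> b | T | a E'; T -> a | E; E' -> b | ε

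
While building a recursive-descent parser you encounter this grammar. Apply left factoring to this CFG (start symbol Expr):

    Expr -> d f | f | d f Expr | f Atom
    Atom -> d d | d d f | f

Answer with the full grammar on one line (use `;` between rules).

Expr -> d f Expr1 | f Expr2; Atom -> f | d d Atom1; Expr1 -> eps | Expr; Expr2 -> eps | Atom; Atom1 -> eps | f

Expr has alternatives sharing prefix 'd f': factor to Expr → d f Expr1 with Expr1 → ε | Expr.
Expr has alternatives sharing prefix 'f': factor to Expr → f Expr2 with Expr2 → ε | Atom.
Atom has alternatives sharing prefix 'd d': factor to Atom → d d Atom1 with Atom1 → ε | f.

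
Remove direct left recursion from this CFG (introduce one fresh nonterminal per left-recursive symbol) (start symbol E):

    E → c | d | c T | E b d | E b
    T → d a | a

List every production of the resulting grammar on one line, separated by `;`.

E is directly left-recursive.
For E: α = {b d, b}, β = {c, d, c T}. Rewrite as E → β E' and E' → α E' | ε.

E → c E' | d E' | c T E'; T → d a | a; E' → b d E' | b E' | eps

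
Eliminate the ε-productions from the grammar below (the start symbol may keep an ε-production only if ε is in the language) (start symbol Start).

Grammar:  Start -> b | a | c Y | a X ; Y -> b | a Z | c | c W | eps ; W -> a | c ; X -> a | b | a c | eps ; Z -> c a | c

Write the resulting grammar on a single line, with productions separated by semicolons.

Start -> b | a | c Y | c | a X; Y -> b | a Z | c | c W; W -> a | c; X -> a | b | a c; Z -> c a | c

Nullable nonterminals: {X, Y}.
ε ∉ L(G), so no ε-production is kept.
Add the nullable-subset variants: Start → c Y gives c Y | c.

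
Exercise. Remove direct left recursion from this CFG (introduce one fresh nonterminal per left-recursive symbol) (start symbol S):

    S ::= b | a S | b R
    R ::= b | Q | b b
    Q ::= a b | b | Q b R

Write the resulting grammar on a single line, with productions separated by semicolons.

Left recursion appears on Q.
For Q: α = {b R}, β = {a b, b}. Rewrite as Q → β Q' and Q' → α Q' | ε.

S ::= b | a S | b R; R ::= b | Q | b b; Q ::= a b Q' | b Q'; Q' ::= b R Q' | ε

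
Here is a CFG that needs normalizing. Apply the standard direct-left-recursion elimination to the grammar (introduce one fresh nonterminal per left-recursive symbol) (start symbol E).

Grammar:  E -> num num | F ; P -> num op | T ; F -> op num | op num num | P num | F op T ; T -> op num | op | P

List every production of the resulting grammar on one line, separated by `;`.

E -> num num | F; P -> num op | T; F -> op num F' | op num num F' | P num F'; T -> op num | op | P; F' -> op T F' | ε

Directly left-recursive nonterminal: F.
For F: α = {op T}, β = {op num, op num num, P num}. Rewrite as F → β F' and F' → α F' | ε.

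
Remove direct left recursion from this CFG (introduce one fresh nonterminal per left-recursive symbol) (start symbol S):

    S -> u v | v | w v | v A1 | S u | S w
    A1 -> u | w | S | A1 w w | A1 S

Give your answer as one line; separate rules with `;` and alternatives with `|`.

S -> u v S' | v S' | w v S' | v A1 S'; A1 -> u A1' | w A1' | S A1'; S' -> u S' | w S' | ε; A1' -> w w A1' | S A1' | ε

Directly left-recursive nonterminals: S, A1.
For S: α = {u, w}, β = {u v, v, w v, v A1}. Rewrite as S → β S' and S' → α S' | ε.
For A1: α = {w w, S}, β = {u, w, S}. Rewrite as A1 → β A1' and A1' → α A1' | ε.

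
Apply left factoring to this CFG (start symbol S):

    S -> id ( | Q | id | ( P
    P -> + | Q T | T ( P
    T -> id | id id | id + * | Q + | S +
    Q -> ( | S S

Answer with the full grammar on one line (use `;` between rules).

S -> Q | ( P | id S'; P -> + | Q T | T ( P; T -> Q + | S + | id T'; Q -> ( | S S; S' -> ( | ε; T' -> ε | id | + *

S has alternatives sharing prefix 'id': factor to S → id S' with S' → ( | ε.
T has alternatives sharing prefix 'id': factor to T → id T' with T' → ε | id | + *.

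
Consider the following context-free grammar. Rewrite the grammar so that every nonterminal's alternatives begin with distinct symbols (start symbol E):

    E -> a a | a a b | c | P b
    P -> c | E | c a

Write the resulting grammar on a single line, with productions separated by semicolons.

E has alternatives sharing prefix 'a a': factor to E → a a E' with E' → ε | b.
P has alternatives sharing prefix 'c': factor to P → c P' with P' → ε | a.

E -> c | P b | a a E'; P -> E | c P'; E' -> eps | b; P' -> eps | a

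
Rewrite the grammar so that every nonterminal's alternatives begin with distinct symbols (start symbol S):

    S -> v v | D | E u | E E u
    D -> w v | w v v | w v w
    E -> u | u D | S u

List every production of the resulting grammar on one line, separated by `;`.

S has alternatives sharing prefix 'E': factor to S → E S' with S' → u | E u.
D has alternatives sharing prefix 'w v': factor to D → w v D' with D' → ε | v | w.
E has alternatives sharing prefix 'u': factor to E → u E' with E' → ε | D.

S -> v v | D | E S'; D -> w v D'; E -> S u | u E'; S' -> u | E u; D' -> ε | v | w; E' -> ε | D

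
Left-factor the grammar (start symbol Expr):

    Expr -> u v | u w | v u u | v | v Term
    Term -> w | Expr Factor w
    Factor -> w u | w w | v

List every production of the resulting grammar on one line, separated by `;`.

Expr -> v Expr1 | u Expr2; Term -> w | Expr Factor w; Factor -> v | w Factor1; Expr1 -> u u | eps | Term; Expr2 -> v | w; Factor1 -> u | w

Expr has alternatives sharing prefix 'v': factor to Expr → v Expr1 with Expr1 → u u | ε | Term.
Expr has alternatives sharing prefix 'u': factor to Expr → u Expr2 with Expr2 → v | w.
Factor has alternatives sharing prefix 'w': factor to Factor → w Factor1 with Factor1 → u | w.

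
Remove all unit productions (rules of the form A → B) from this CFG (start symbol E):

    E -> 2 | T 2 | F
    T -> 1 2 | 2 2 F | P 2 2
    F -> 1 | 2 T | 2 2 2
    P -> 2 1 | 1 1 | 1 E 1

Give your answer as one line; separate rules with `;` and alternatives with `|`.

Unit pairs: E ⇒* {F}.
For each unit pair (A, B), copy every non-unit production of B to A, then drop all unit productions.

E -> 2 | T 2 | 1 | 2 T | 2 2 2; T -> 1 2 | 2 2 F | P 2 2; F -> 1 | 2 T | 2 2 2; P -> 2 1 | 1 1 | 1 E 1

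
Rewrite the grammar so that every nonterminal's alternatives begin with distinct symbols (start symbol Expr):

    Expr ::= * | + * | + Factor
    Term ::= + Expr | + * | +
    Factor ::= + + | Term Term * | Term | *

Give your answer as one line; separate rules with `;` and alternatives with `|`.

Expr ::= * | + Expr1; Term ::= + Term1; Factor ::= + + | * | Term Factor1; Expr1 ::= * | Factor; Term1 ::= Expr | * | ε; Factor1 ::= Term * | ε

Expr has alternatives sharing prefix '+': factor to Expr → + Expr1 with Expr1 → * | Factor.
Term has alternatives sharing prefix '+': factor to Term → + Term1 with Term1 → Expr | * | ε.
Factor has alternatives sharing prefix 'Term': factor to Factor → Term Factor1 with Factor1 → Term * | ε.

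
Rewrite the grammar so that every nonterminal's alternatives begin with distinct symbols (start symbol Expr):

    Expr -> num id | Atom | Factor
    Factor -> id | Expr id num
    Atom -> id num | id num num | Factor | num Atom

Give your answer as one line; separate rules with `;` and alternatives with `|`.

Atom has alternatives sharing prefix 'id num': factor to Atom → id num Atom1 with Atom1 → ε | num.

Expr -> num id | Atom | Factor; Factor -> id | Expr id num; Atom -> Factor | num Atom | id num Atom1; Atom1 -> eps | num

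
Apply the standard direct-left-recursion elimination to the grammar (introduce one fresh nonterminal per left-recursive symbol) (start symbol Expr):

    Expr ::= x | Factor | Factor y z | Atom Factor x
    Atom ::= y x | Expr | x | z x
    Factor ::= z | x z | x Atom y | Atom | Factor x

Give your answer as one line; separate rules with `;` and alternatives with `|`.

Expr ::= x | Factor | Factor y z | Atom Factor x; Atom ::= y x | Expr | x | z x; Factor ::= z Factor1 | x z Factor1 | x Atom y Factor1 | Atom Factor1; Factor1 ::= x Factor1 | ε

Factor is directly left-recursive.
For Factor: α = {x}, β = {z, x z, x Atom y, Atom}. Rewrite as Factor → β Factor1 and Factor1 → α Factor1 | ε.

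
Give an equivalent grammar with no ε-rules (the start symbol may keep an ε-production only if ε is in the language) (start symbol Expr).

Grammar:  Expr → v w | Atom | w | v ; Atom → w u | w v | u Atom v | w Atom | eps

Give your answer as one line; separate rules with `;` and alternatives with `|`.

Nullable set = {Atom, Expr}.
ε ∈ L(G) since Expr is nullable, so keep Expr → ε.
For each production, add variants omitting each subset of nullable occurrences: Atom → u Atom v gives u Atom v | u v. Atom → w Atom gives w Atom | w.

Expr → v w | Atom | w | v | eps; Atom → w u | w v | u Atom v | u v | w Atom | w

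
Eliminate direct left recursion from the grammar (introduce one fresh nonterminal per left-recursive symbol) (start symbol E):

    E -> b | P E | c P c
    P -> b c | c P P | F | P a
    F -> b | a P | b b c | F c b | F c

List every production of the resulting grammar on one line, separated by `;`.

E -> b | P E | c P c; P -> b c P' | c P P P' | F P'; F -> b F' | a P F' | b b c F'; P' -> a P' | ε; F' -> c b F' | c F' | ε

P, F are directly left-recursive.
For P: α = {a}, β = {b c, c P P, F}. Rewrite as P → β P' and P' → α P' | ε.
For F: α = {c b, c}, β = {b, a P, b b c}. Rewrite as F → β F' and F' → α F' | ε.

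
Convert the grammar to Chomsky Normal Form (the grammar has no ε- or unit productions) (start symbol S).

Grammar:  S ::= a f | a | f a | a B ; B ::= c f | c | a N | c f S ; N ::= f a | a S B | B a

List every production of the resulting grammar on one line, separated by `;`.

Introduce a nonterminal for each terminal appearing in a rule of length ≥ 2: X1 → a, X2 → f, X3 → c.
Binarize each right-hand side of length ≥ 3 by chaining fresh nonterminals (Y1, Y2, …): affected rules were B → X3 X2 S; N → X1 S B.

S ::= X1 X2 | a | X2 X1 | X1 B; B ::= X3 X2 | c | X1 N | X3 Y1; N ::= X2 X1 | X1 Y2 | B X1; X1 ::= a; X2 ::= f; X3 ::= c; Y1 ::= X2 S; Y2 ::= S B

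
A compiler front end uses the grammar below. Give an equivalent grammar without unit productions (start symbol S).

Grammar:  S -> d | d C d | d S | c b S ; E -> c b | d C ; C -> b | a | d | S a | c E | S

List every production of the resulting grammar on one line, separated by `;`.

S -> d | d C d | d S | c b S; E -> c b | d C; C -> b | a | d | S a | c E | d C d | d S | c b S

Unit pairs: C ⇒* {S}.
For each unit pair (A, B), copy every non-unit production of B to A, then drop all unit productions.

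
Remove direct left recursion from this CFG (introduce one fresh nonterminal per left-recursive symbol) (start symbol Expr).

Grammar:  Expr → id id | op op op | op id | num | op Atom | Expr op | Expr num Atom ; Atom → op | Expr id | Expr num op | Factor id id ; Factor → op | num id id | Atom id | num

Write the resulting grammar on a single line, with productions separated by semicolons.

Expr → id id Expr1 | op op op Expr1 | op id Expr1 | num Expr1 | op Atom Expr1; Atom → op | Expr id | Expr num op | Factor id id; Factor → op | num id id | Atom id | num; Expr1 → op Expr1 | num Atom Expr1 | ε

Directly left-recursive nonterminal: Expr.
For Expr: α = {op, num Atom}, β = {id id, op op op, op id, num, op Atom}. Rewrite as Expr → β Expr1 and Expr1 → α Expr1 | ε.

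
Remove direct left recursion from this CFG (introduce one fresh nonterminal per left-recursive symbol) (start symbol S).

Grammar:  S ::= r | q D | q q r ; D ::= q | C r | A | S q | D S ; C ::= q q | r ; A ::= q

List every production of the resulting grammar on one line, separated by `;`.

S ::= r | q D | q q r; D ::= q D' | C r D' | A D' | S q D'; C ::= q q | r; A ::= q; D' ::= S D' | ε

D is directly left-recursive.
For D: α = {S}, β = {q, C r, A, S q}. Rewrite as D → β D' and D' → α D' | ε.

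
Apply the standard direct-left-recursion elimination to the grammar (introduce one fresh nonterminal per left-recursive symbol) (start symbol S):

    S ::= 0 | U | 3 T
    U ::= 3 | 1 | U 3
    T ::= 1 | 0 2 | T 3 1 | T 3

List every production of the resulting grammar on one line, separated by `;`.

S ::= 0 | U | 3 T; U ::= 3 U' | 1 U'; T ::= 1 T' | 0 2 T'; U' ::= 3 U' | ε; T' ::= 3 1 T' | 3 T' | ε

Directly left-recursive nonterminals: U, T.
For U: α = {3}, β = {3, 1}. Rewrite as U → β U' and U' → α U' | ε.
For T: α = {3 1, 3}, β = {1, 0 2}. Rewrite as T → β T' and T' → α T' | ε.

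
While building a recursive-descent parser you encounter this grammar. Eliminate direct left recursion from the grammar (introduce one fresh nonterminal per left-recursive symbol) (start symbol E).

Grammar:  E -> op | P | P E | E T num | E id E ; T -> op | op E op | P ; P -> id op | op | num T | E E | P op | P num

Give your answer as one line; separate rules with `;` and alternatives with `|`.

E -> op E' | P E' | P E E'; T -> op | op E op | P; P -> id op P' | op P' | num T P' | E E P'; E' -> T num E' | id E E' | eps; P' -> op P' | num P' | eps

Left recursion appears on E, P.
For E: α = {T num, id E}, β = {op, P, P E}. Rewrite as E → β E' and E' → α E' | ε.
For P: α = {op, num}, β = {id op, op, num T, E E}. Rewrite as P → β P' and P' → α P' | ε.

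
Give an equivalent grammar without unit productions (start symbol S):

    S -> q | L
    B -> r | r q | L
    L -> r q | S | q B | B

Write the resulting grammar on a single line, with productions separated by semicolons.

Unit pairs: B ⇒* {L, S}; L ⇒* {B, S}; S ⇒* {B, L}.
For each unit pair (A, B), copy every non-unit production of B to A, then drop all unit productions.

S -> r q | q B | r | q; B -> r q | q B | r | q; L -> r q | q B | r | q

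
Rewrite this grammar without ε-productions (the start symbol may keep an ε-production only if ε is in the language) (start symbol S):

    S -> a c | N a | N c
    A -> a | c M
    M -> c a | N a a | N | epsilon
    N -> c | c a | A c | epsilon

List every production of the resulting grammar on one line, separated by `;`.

S -> a c | N a | a | N c | c; A -> a | c M | c; M -> c a | N a a | a a | N; N -> c | c a | A c

The nullable symbols are {M, N}.
ε ∉ L(G), so no ε-production is kept.
Add the nullable-subset variants: S → N a gives N a | a. S → N c gives N c | c. A → c M gives c M | c. M → N a a gives N a a | a a.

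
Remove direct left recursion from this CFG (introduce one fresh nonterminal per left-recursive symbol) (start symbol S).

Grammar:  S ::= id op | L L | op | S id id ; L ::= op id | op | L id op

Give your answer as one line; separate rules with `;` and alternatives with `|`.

S ::= id op S' | L L S' | op S'; L ::= op id L' | op L'; S' ::= id id S' | ε; L' ::= id op L' | ε

Directly left-recursive nonterminals: S, L.
For S: α = {id id}, β = {id op, L L, op}. Rewrite as S → β S' and S' → α S' | ε.
For L: α = {id op}, β = {op id, op}. Rewrite as L → β L' and L' → α L' | ε.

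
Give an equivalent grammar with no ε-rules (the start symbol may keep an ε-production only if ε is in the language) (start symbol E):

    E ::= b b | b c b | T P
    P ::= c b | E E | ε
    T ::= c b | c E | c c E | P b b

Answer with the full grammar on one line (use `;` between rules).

E ::= b b | b c b | T P | T; P ::= c b | E E; T ::= c b | c E | c c E | P b b | b b

Nullable set = {P}.
ε ∉ L(G), so no ε-production is kept.
Expand every rule over subsets of its nullable positions: E → T P gives T P | T. T → P b b gives P b b | b b.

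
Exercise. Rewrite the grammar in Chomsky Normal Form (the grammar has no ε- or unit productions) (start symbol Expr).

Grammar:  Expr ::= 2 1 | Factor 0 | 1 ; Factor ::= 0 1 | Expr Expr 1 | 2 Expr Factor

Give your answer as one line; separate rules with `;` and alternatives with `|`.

Introduce a nonterminal for each terminal appearing in a rule of length ≥ 2: X1 → 2, X2 → 1, X3 → 0.
Binarize each right-hand side of length ≥ 3 by chaining fresh nonterminals (Y1, Y2, …): affected rules were Factor → Expr Expr X2; Factor → X1 Expr Factor.

Expr ::= X1 X2 | Factor X3 | 1; Factor ::= X3 X2 | Expr Y1 | X1 Y2; X1 ::= 2; X2 ::= 1; X3 ::= 0; Y1 ::= Expr X2; Y2 ::= Expr Factor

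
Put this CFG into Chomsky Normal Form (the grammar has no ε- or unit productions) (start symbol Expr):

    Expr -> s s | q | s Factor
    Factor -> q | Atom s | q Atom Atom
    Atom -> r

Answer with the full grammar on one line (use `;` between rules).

Introduce a nonterminal for each terminal appearing in a rule of length ≥ 2: X1 → s, X2 → q.
Binarize each right-hand side of length ≥ 3 by chaining fresh nonterminals (Y1, Y2, …): affected rules were Factor → X2 Atom Atom.

Expr -> X1 X1 | q | X1 Factor; Factor -> q | Atom X1 | X2 Y1; Atom -> r; X1 -> s; X2 -> q; Y1 -> Atom Atom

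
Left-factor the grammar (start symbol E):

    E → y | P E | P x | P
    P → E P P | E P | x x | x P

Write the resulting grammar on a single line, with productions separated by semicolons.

E has alternatives sharing prefix 'P': factor to E → P E' with E' → E | x | ε.
P has alternatives sharing prefix 'E P': factor to P → E P P' with P' → P | ε.
P has alternatives sharing prefix 'x': factor to P → x P'' with P'' → x | P.

E → y | P E'; P → E P P' | x P''; E' → E | x | epsilon; P' → P | epsilon; P'' → x | P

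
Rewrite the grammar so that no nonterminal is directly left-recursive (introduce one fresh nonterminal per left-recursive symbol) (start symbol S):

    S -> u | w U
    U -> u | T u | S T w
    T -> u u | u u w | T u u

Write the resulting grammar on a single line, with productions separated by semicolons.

Directly left-recursive nonterminal: T.
For T: α = {u u}, β = {u u, u u w}. Rewrite as T → β T' and T' → α T' | ε.

S -> u | w U; U -> u | T u | S T w; T -> u u T' | u u w T'; T' -> u u T' | ε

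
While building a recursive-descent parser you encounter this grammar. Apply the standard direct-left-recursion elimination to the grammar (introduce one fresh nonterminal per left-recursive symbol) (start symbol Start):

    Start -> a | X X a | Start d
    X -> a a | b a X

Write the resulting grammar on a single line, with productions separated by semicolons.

Start -> a Start1 | X X a Start1; X -> a a | b a X; Start1 -> d Start1 | ε

Left recursion appears on Start.
For Start: α = {d}, β = {a, X X a}. Rewrite as Start → β Start1 and Start1 → α Start1 | ε.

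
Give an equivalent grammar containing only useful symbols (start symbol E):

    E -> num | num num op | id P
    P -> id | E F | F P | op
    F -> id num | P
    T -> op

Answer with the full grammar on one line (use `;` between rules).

Generating nonterminals: {E, F, P, T}.
Reachable from E after that: {E, F, P}.
Removed useless symbols: {T} and every production mentioning them.

E -> num | num num op | id P; P -> id | E F | F P | op; F -> id num | P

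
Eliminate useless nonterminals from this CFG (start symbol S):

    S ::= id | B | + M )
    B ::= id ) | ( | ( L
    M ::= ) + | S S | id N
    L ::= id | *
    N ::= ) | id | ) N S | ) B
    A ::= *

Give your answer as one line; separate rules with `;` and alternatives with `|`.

Generating nonterminals: {A, B, L, M, N, S}.
Reachable from S after that: {B, L, M, N, S}.
Removed useless symbols: {A} and every production mentioning them.

S ::= id | B | + M ); B ::= id ) | ( | ( L; M ::= ) + | S S | id N; L ::= id | *; N ::= ) | id | ) N S | ) B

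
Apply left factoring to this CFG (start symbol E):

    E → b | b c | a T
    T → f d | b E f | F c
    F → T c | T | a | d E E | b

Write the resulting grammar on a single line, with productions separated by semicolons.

E has alternatives sharing prefix 'b': factor to E → b E' with E' → ε | c.
F has alternatives sharing prefix 'T': factor to F → T F' with F' → c | ε.

E → a T | b E'; T → f d | b E f | F c; F → a | d E E | b | T F'; E' → epsilon | c; F' → c | epsilon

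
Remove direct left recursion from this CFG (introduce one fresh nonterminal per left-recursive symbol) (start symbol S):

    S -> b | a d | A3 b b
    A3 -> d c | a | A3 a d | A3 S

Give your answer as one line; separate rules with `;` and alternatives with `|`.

S -> b | a d | A3 b b; A3 -> d c A3' | a A3'; A3' -> a d A3' | S A3' | epsilon

Directly left-recursive nonterminal: A3.
For A3: α = {a d, S}, β = {d c, a}. Rewrite as A3 → β A3' and A3' → α A3' | ε.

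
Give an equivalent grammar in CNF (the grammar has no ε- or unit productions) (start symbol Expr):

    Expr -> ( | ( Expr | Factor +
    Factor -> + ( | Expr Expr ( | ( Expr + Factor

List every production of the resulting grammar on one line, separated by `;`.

Expr -> ( | X1 Expr | Factor X2; Factor -> X2 X1 | Expr Y1 | X1 Y2; X1 -> (; X2 -> +; Y1 -> Expr X1; Y2 -> Expr Y3; Y3 -> X2 Factor

Introduce a nonterminal for each terminal appearing in a rule of length ≥ 2: X1 → (, X2 → +.
Binarize each right-hand side of length ≥ 3 by chaining fresh nonterminals (Y1, Y2, …): affected rules were Factor → Expr Expr X1; Factor → X1 Expr X2 Factor.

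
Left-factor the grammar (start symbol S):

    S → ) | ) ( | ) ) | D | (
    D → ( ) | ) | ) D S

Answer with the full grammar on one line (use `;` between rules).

S → D | ( | ) S'; D → ( ) | ) D'; S' → epsilon | ( | ); D' → epsilon | D S

S has alternatives sharing prefix ')': factor to S → ) S' with S' → ε | ( | ).
D has alternatives sharing prefix ')': factor to D → ) D' with D' → ε | D S.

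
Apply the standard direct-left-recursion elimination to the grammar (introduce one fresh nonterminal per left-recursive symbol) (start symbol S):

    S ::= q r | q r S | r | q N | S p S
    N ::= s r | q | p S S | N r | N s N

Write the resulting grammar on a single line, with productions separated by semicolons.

S ::= q r S' | q r S S' | r S' | q N S'; N ::= s r N' | q N' | p S S N'; S' ::= p S S' | ε; N' ::= r N' | s N N' | ε

Left recursion appears on S, N.
For S: α = {p S}, β = {q r, q r S, r, q N}. Rewrite as S → β S' and S' → α S' | ε.
For N: α = {r, s N}, β = {s r, q, p S S}. Rewrite as N → β N' and N' → α N' | ε.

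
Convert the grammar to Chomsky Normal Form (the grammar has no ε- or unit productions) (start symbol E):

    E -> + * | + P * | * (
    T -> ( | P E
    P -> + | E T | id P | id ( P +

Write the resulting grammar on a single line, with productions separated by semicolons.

E -> X1 X2 | X1 Y1 | X2 X3; T -> ( | P E; P -> + | E T | X4 P | X4 Y2; X1 -> +; X2 -> *; X3 -> (; X4 -> id; Y1 -> P X2; Y2 -> X3 Y3; Y3 -> P X1

Introduce a nonterminal for each terminal appearing in a rule of length ≥ 2: X1 → +, X2 → *, X3 → (, X4 → id.
Binarize each right-hand side of length ≥ 3 by chaining fresh nonterminals (Y1, Y2, …): affected rules were E → X1 P X2; P → X4 X3 P X1.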